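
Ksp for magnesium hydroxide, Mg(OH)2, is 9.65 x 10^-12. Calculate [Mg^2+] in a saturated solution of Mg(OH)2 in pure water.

[Mg^2+] = 1.34 × 10^-4 M

Mg(OH)2(s) ⇌ Mg^2+ + 2 OH^-
Ksp = [Mg^2+][OH^-]^2
If s mol/L of Mg(OH)2 dissolves, [Mg^2+] = s and [OH^-] = 2s.
So Ksp = s × (2s)^2 = 4s^3
s = (9.65 x 10^-12 / 4)^(1/3) = 1.341 × 10^-4 M
[Mg^2+] = s = 1.34 x 10^-4 M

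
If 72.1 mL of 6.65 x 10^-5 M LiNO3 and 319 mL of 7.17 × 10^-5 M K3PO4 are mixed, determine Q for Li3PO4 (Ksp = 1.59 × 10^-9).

1.08e-19

Total volume = 72.1 + 319 = 391.1 mL.
[Li^+] = 6.65 × 10^-5 × (72.1/391.1) = 1.226 × 10^-5 M
[PO4^3-] = 7.17 x 10^-5 × (319/391.1) = 5.848 × 10^-5 M
Li3PO4(s) ⇌ 3 Li^+ + PO4^3-, so Q = [Li^+]^3[PO4^3-]
Q = (1.226 × 10^-5)^3(5.848 x 10^-5) = 1.08 × 10^-19
Q < Ksp, so no precipitate of Li3PO4 forms.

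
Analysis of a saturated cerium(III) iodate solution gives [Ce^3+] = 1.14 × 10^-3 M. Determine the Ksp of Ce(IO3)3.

Ksp = 4.56e-11

Ce(IO3)3(s) ⇌ Ce^3+ + 3 IO3^-
Stoichiometry gives [IO3^-] = (3/1)[Ce^3+] = 3.420 x 10^-3 M.
Ksp = [Ce^3+][IO3^-]^3
Ksp = 1.14 x 10^-3 × (3.420 × 10^-3)^3 = 4.56 x 10^-11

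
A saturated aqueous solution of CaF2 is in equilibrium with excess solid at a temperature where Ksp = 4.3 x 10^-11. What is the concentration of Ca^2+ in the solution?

2.2 × 10^-4 M

CaF2(s) ⇌ Ca^2+(aq) + 2 F^-(aq)
Ksp = [Ca^2+][F^-]^2
For each mole of CaF2 that dissolves: [Ca^2+] = s, [F^-] = 2s.
Ksp = s(2s)^2 = 4s^3
s^3 = 4.3 x 10^-11 / 4, so s = 2.21 × 10^-4 M
[Ca^2+] = s = 2.2 x 10^-4 M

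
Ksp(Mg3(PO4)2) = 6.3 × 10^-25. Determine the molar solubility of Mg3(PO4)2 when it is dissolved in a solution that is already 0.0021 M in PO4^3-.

s = 1.7 x 10^-7 M

Mg3(PO4)2(s) ⇌ 3 Mg^2+ + 2 PO4^3-
Ksp = [Mg^2+]^3[PO4^3-]^2
Let s = moles of Mg3(PO4)2 that dissolve per litre. [Mg^2+] = 3s, [PO4^3-] = 0.0021 + 2s ≈ 0.0021 (since the PO4^3- already present dominates).
Ksp ≈ (3s)^3 × (0.0021)^2
s = 1.7 × 10^-7 M
Check: 2s = 3.5 × 10^-7 ≪ 0.0021, so the approximation is valid.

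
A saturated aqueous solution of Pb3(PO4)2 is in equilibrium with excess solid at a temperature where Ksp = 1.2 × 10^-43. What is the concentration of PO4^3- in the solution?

Pb3(PO4)2(s) <=> 3 Pb^2+ + 2 PO4^3-
Ksp = [Pb^2+]^3[PO4^3-]^2
With molar solubility s: [Pb^2+] = 3s, [PO4^3-] = 2s.
So Ksp = (3s)^3 × (2s)^2 = 108s^5
s^5 = 1.2 × 10^-43 / 108, so s = 1.02 × 10^-9 M
[PO4^3-] = 2s = 2.0 x 10^-9 M

2.0 × 10^-9 M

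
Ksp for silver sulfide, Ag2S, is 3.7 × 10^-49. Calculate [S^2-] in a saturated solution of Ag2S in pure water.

[S^2-] = 4.5 x 10^-17 M

Ag2S(s) ⇌ 2 Ag^+(aq) + S^2-(aq)
Ksp = [Ag^+]^2[S^2-]
For each mole of Ag2S that dissolves: [Ag^+] = 2s, [S^2-] = s.
Ksp = (2s)^2s = 4s^3
Solving, s = (3.7 × 10^-49/4)^(1/3) = 4.52 × 10^-17 M
[S^2-] = s = 4.5 × 10^-17 M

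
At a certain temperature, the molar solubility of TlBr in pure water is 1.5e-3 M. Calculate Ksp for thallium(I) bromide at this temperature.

Ksp ≈ 2.3 x 10^-6

TlBr(s) <=> Tl^+ + Br^-
With molar solubility s: [Tl^+] = s, [Br^-] = s.
Ksp = [Tl^+][Br^-]
Ksp = s^2
With s = 1.5 × 10^-3: Ksp = 2.3 x 10^-6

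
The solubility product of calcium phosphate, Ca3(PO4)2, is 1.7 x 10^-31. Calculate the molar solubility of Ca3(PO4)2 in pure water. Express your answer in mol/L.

Ca3(PO4)2(s) <=> 3 Ca^2+(aq) + 2 PO4^3-(aq)
Ksp = [Ca^2+]^3[PO4^3-]^2
For each mole of Ca3(PO4)2 that dissolves: [Ca^2+] = 3s, [PO4^3-] = 2s.
Substituting: Ksp = (3s)^3(2s)^2 = 108s^5
s = (1.7 x 10^-31 / 108)^(1/5) = 2.8 × 10^-7 M

s = 2.8 × 10^-7 M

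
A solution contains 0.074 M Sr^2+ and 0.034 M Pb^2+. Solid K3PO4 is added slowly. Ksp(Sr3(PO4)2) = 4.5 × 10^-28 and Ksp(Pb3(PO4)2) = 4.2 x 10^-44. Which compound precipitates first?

Pb3(PO4)2

Each salt begins to precipitate when Q = Ksp, i.e. when [PO4^3-] reaches its threshold.
For Sr3(PO4)2: 4.5 × 10^-28 = (0.074)^3 × [PO4^3-]^2  ⇒  [PO4^3-] = 1.1 × 10^-12 M.
For Pb3(PO4)2: 4.2 x 10^-44 = (0.034)^3 × [PO4^3-]^2  ⇒  [PO4^3-] = 3.3 × 10^-20 M.
The salt with the lower threshold [PO4^3-] precipitates first: Pb3(PO4)2.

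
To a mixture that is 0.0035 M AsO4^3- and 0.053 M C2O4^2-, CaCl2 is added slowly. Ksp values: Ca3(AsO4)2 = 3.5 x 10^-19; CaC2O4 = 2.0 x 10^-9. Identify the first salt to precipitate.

Precipitation of each salt starts when its ion product equals its Ksp.
For Ca3(AsO4)2: 3.5 x 10^-19 = (0.0035)^2 × [Ca^2+]^3  ⇒  [Ca^2+] = 3.1 × 10^-5 M.
For CaC2O4: 2.0 x 10^-9 = 0.053 × [Ca^2+]  ⇒  [Ca^2+] = 3.8 × 10^-8 M.
The salt with the lower threshold [Ca^2+] precipitates first: CaC2O4.

CaC2O4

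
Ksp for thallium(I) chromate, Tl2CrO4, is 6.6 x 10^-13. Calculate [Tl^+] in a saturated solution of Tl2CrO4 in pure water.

[Tl^+] ≈ 1.1 x 10^-4 M

Tl2CrO4(s) <=> 2 Tl^+ + CrO4^2-
Ksp = [Tl^+]^2[CrO4^2-]
Let s = molar solubility. Then [Tl^+] = 2s and [CrO4^2-] = s.
Ksp = (2s)^2s = 4s^3
Solving, s = (6.6 x 10^-13/4)^(1/3) = 5.48 × 10^-5 M
[Tl^+] = 2s = 1.1 × 10^-4 M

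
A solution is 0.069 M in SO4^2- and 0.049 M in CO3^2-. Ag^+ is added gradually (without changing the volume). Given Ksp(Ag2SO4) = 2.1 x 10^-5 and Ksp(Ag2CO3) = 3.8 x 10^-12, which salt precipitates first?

Precipitation of each salt starts when its ion product equals its Ksp.
For Ag2SO4: 2.1 x 10^-5 = 0.069 × [Ag^+]^2  ⇒  [Ag^+] = 1.7 × 10^-2 M.
For Ag2CO3: 3.8 x 10^-12 = 0.049 × [Ag^+]^2  ⇒  [Ag^+] = 8.8 x 10^-6 M.
The salt with the lower threshold [Ag^+] precipitates first: Ag2CO3.

Ag2CO3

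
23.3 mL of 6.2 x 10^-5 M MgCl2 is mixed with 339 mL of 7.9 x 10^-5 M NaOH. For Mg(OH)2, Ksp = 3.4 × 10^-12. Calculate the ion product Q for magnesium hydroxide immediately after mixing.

Q ≈ 2.2e-14

Total volume = 23.3 + 339 = 362.3 mL.
[Mg^2+] = 6.2 × 10^-5 × (23.3/362.3) = 3.99 x 10^-6 M
[OH^-] = 7.9 x 10^-5 × (339/362.3) = 7.39 × 10^-5 M
Mg(OH)2(s) <=> Mg^2+ + 2 OH^-, so Q = [Mg^2+][OH^-]^2
Q = (3.99 × 10^-6)(7.39 x 10^-5)^2 = 2.2 × 10^-14
Q < Ksp, so no precipitate of Mg(OH)2 forms.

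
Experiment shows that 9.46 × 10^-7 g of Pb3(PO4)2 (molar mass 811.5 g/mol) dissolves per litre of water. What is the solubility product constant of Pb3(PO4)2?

Molar solubility s = (9.46 × 10^-7 g/L) / (811.5 g/mol) = 1.166 × 10^-9 M.
Pb3(PO4)2(s) ⇌ 3 Pb^2+ + 2 PO4^3-
For each mole of Pb3(PO4)2 that dissolves: [Pb^2+] = 3s, [PO4^3-] = 2s.
Ksp = [Pb^2+]^3[PO4^3-]^2
Ksp = (3s)^3(2s)^2 = 108s^5
With s = 1.166 × 10^-9: Ksp = 2.33 × 10^-43

2.33 × 10^-43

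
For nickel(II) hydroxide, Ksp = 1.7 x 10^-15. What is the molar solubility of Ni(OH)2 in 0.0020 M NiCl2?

Ni(OH)2(s) <=> Ni^2+(aq) + 2 OH^-(aq)
Ksp = [Ni^2+][OH^-]^2
Let s be the molar solubility in this solution. [Ni^2+] = 0.0020 + s ≈ 0.0020, [OH^-] = 2s (common-ion effect: Ni^2+ is already 0.0020 M).
Ksp ≈ 0.0020 × (2s)^2
s = 4.6 × 10^-7 M
Check: s = 4.6 x 10^-7 ≪ 0.0020, so the approximation is valid.

s = 4.6 × 10^-7 M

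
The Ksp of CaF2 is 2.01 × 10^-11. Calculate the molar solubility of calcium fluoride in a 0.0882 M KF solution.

CaF2(s) ⇌ Ca^2+(aq) + 2 F^-(aq)
Ksp = [Ca^2+][F^-]^2
If s mol/L dissolves here, [Ca^2+] = s, [F^-] = 0.0882 + 2s ≈ 0.0882 (since F^- from KF dominates).
Ksp ≈ s × (0.0882)^2
s = 2.58 x 10^-9 M
Check: 2s = 5.2 x 10^-9 ≪ 0.0882, so the approximation is valid.

s = 2.58e-9 M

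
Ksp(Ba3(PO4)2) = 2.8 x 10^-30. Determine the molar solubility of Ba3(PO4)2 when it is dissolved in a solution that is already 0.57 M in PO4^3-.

s = 6.8 × 10^-11 M

Ba3(PO4)2(s) ⇌ 3 Ba^2+ + 2 PO4^3-
Ksp = [Ba^2+]^3[PO4^3-]^2
Let s = moles of Ba3(PO4)2 that dissolve per litre. [Ba^2+] = 3s, [PO4^3-] = 0.57 + 2s ≈ 0.57 (common-ion effect: PO4^3- is already 0.57 M).
Ksp ≈ (3s)^3 × (0.57)^2
s = 6.8 x 10^-11 M
Check: 2s = 1.4 × 10^-10 ≪ 0.57, so the approximation is valid.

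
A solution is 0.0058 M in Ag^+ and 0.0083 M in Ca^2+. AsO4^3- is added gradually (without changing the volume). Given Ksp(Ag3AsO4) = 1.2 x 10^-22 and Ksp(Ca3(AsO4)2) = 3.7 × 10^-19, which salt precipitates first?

Precipitation of each salt starts when its ion product equals its Ksp.
For Ag3AsO4: 1.2 x 10^-22 = (0.0058)^3 × [AsO4^3-]  ⇒  [AsO4^3-] = 6.2 × 10^-16 M.
For Ca3(AsO4)2: 3.7 × 10^-19 = (0.0083)^3 × [AsO4^3-]^2  ⇒  [AsO4^3-] = 8.0 x 10^-7 M.
The salt with the lower threshold [AsO4^3-] precipitates first: Ag3AsO4.

Ag3AsO4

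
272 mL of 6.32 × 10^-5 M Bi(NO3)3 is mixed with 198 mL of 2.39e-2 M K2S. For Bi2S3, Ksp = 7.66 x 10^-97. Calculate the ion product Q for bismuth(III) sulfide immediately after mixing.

Q = 1.37 × 10^-15

Total volume = 272 + 198 = 470 mL.
[Bi^3+] = 6.32 × 10^-5 × (272/470) = 3.658 × 10^-5 M
[S^2-] = 2.39 × 10^-2 × (198/470) = 1.007 × 10^-2 M
Bi2S3(s) ⇌ 2 Bi^3+(aq) + 3 S^2-(aq), so Q = [Bi^3+]^2[S^2-]^3
Q = (3.658 x 10^-5)^2(1.007 x 10^-2)^3 = 1.37 × 10^-15
Q > Ksp, so Bi2S3 will precipitate.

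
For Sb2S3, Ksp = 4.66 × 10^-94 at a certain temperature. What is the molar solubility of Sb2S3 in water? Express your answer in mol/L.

s ≈ 8.45 x 10^-20 M

Sb2S3(s) <=> 2 Sb^3+(aq) + 3 S^2-(aq)
Ksp = [Sb^3+]^2[S^2-]^3
For each mole of Sb2S3 that dissolves: [Sb^3+] = 2s, [S^2-] = 3s.
So Ksp = (2s)^2 × (3s)^3 = 108s^5
Solving, s = (4.66 × 10^-94/108)^(1/5) = 8.45 × 10^-20 M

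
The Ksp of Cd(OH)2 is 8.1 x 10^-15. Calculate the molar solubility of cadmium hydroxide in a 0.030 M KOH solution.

Cd(OH)2(s) ⇌ Cd^2+(aq) + 2 OH^-(aq)
Ksp = [Cd^2+][OH^-]^2
Let s be the molar solubility in this solution. [Cd^2+] = s, [OH^-] = 0.030 + 2s ≈ 0.030 (common-ion effect: OH^- is already 0.030 M).
Ksp ≈ s × (0.030)^2
s = 9.0 x 10^-12 M
Check: 2s = 1.8 × 10^-11 ≪ 0.030, so the approximation is valid.

s ≈ 9.0 x 10^-12 M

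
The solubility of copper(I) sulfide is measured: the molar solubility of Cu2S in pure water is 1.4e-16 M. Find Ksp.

Cu2S(s) ⇌ 2 Cu^+(aq) + S^2-(aq)
With molar solubility s: [Cu^+] = 2s, [S^2-] = s.
Ksp = [Cu^+]^2[S^2-]
Substituting: Ksp = (2s)^2s = 4s^3
With s = 1.4 × 10^-16: Ksp = 1.1 x 10^-47

Ksp ≈ 1.1 × 10^-47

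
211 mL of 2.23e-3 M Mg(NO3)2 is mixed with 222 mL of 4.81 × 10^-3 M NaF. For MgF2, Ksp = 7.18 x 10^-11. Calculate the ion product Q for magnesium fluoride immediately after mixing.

6.61e-9

Total volume = 211 + 222 = 433 mL.
[Mg^2+] = 2.23 x 10^-3 × (211/433) = 1.087 × 10^-3 M
[F^-] = 4.81 × 10^-3 × (222/433) = 2.466 × 10^-3 M
MgF2(s) <=> Mg^2+ + 2 F^-, so Q = [Mg^2+][F^-]^2
Q = (1.087 x 10^-3)(2.466 x 10^-3)^2 = 6.61 × 10^-9
Q > Ksp, so MgF2 will precipitate.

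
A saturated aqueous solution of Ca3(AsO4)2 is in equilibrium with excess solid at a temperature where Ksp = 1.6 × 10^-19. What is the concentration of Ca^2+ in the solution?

2.0 × 10^-4 M

Ca3(AsO4)2(s) <=> 3 Ca^2+(aq) + 2 AsO4^3-(aq)
Ksp = [Ca^2+]^3[AsO4^3-]^2
For each mole of Ca3(AsO4)2 that dissolves: [Ca^2+] = 3s, [AsO4^3-] = 2s.
Ksp = (3s)^3(2s)^2 = 108s^5
s = (1.6 × 10^-19 / 108)^(1/5) = 6.83 × 10^-5 M
[Ca^2+] = 3s = 2.0 × 10^-4 M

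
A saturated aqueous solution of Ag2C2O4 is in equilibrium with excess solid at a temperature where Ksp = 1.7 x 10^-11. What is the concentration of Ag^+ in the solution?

[Ag^+] = 3.2e-4 M

Ag2C2O4(s) ⇌ 2 Ag^+(aq) + C2O4^2-(aq)
Ksp = [Ag^+]^2[C2O4^2-]
Let s = molar solubility. Then [Ag^+] = 2s and [C2O4^2-] = s.
So Ksp = (2s)^2 × s = 4s^3
Solving, s = (1.7 x 10^-11/4)^(1/3) = 1.62 × 10^-4 M
[Ag^+] = 2s = 3.2 × 10^-4 M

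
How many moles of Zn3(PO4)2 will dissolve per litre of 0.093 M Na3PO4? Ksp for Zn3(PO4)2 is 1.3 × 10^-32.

Zn3(PO4)2(s) <=> 3 Zn^2+ + 2 PO4^3-
Ksp = [Zn^2+]^3[PO4^3-]^2
Let s = moles of Zn3(PO4)2 that dissolve per litre. [Zn^2+] = 3s, [PO4^3-] = 0.093 + 2s ≈ 0.093 (since PO4^3- from Na3PO4 dominates).
Ksp ≈ (3s)^3 × (0.093)^2
s = 3.8 × 10^-11 M
Check: 2s = 7.6 × 10^-11 ≪ 0.093, so the approximation is valid.

s = 3.8e-11 M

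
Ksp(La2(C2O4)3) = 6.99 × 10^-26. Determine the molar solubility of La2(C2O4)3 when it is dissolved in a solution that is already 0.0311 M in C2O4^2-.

s ≈ 2.41 × 10^-11 M

La2(C2O4)3(s) <=> 2 La^3+(aq) + 3 C2O4^2-(aq)
Ksp = [La^3+]^2[C2O4^2-]^3
Let s = moles of La2(C2O4)3 that dissolve per litre. [La^3+] = 2s, [C2O4^2-] = 0.0311 + 3s ≈ 0.0311 (common-ion effect: C2O4^2- is already 0.0311 M).
Ksp ≈ (2s)^2 × (0.0311)^3
s = 2.41 × 10^-11 M
Check: 3s = 7.2 x 10^-11 ≪ 0.0311, so the approximation is valid.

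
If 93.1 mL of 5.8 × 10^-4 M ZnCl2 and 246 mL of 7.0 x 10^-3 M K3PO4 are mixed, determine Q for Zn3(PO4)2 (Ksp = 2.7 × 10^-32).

Total volume = 93.1 + 246 = 339.1 mL.
[Zn^2+] = 5.8 × 10^-4 × (93.1/339.1) = 1.59 x 10^-4 M
[PO4^3-] = 7.0 x 10^-3 × (246/339.1) = 5.08 x 10^-3 M
Zn3(PO4)2(s) <=> 3 Zn^2+ + 2 PO4^3-, so Q = [Zn^2+]^3[PO4^3-]^2
Q = (1.59 × 10^-4)^3(5.08 × 10^-3)^2 = 1.0 × 10^-16
Q > Ksp, so Zn3(PO4)2 will precipitate.

1.0e-16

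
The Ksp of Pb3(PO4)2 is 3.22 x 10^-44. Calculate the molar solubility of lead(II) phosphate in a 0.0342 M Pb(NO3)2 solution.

s = 1.42 x 10^-20 M

Pb3(PO4)2(s) ⇌ 3 Pb^2+ + 2 PO4^3-
Ksp = [Pb^2+]^3[PO4^3-]^2
Let s be the molar solubility in this solution. [Pb^2+] = 0.0342 + 3s ≈ 0.0342, [PO4^3-] = 2s (since Pb^2+ from Pb(NO3)2 dominates).
Ksp ≈ (0.0342)^3 × (2s)^2
s = 1.42 x 10^-20 M
Check: 3s = 4.3 × 10^-20 ≪ 0.0342, so the approximation is valid.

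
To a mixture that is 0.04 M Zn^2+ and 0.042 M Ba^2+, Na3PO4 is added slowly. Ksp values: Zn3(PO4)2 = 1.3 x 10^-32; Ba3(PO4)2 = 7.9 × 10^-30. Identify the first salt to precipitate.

Each salt begins to precipitate when Q = Ksp, i.e. when [PO4^3-] reaches its threshold.
For Zn3(PO4)2: 1.3 x 10^-32 = (0.04)^3 × [PO4^3-]^2  ⇒  [PO4^3-] = 1.4 × 10^-14 M.
For Ba3(PO4)2: 7.9 × 10^-30 = (0.042)^3 × [PO4^3-]^2  ⇒  [PO4^3-] = 3.3 x 10^-13 M.
The salt with the lower threshold [PO4^3-] precipitates first: Zn3(PO4)2.

Zn3(PO4)2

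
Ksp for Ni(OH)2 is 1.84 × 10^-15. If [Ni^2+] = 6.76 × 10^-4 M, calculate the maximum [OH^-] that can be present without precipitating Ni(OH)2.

Ni(OH)2(s) <=> Ni^2+ + 2 OH^-
Ksp = [Ni^2+][OH^-]^2
Precipitation begins when Q = Ksp. With [Ni^2+] = 6.76 × 10^-4 M:
1.84 × 10^-15 = (6.76 × 10^-4) × [OH^-]^2
[OH^-] = (1.84 × 10^-15 / 6.76 × 10^-4)^(1/2) = 1.65 x 10^-6 M

[OH^-] = 1.65 × 10^-6 M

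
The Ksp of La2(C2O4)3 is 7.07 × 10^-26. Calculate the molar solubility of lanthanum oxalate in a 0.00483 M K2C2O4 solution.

s ≈ 3.96 × 10^-10 M

La2(C2O4)3(s) <=> 2 La^3+(aq) + 3 C2O4^2-(aq)
Ksp = [La^3+]^2[C2O4^2-]^3
If s mol/L dissolves here, [La^3+] = 2s, [C2O4^2-] = 0.00483 + 3s ≈ 0.00483 (common-ion effect: C2O4^2- is already 0.00483 M).
Ksp ≈ (2s)^2 × (0.00483)^3
s = 3.96 × 10^-10 M
Check: 3s = 1.2 × 10^-9 ≪ 0.00483, so the approximation is valid.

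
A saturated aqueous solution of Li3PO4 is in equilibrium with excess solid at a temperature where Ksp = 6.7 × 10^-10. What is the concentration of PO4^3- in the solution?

2.2 x 10^-3 M

Li3PO4(s) ⇌ 3 Li^+ + PO4^3-
Ksp = [Li^+]^3[PO4^3-]
Let s = molar solubility. Then [Li^+] = 3s and [PO4^3-] = s.
Ksp = (3s)^3s = 27s^4
Solving, s = (6.7 × 10^-10/27)^(1/4) = 2.23 × 10^-3 M
[PO4^3-] = s = 2.2 x 10^-3 M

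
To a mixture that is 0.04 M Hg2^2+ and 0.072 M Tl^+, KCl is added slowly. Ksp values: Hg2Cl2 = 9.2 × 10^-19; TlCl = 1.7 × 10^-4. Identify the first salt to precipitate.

Hg2Cl2

Precipitation of each salt starts when its ion product equals its Ksp.
For Hg2Cl2: 9.2 × 10^-19 = 0.04 × [Cl^-]^2  ⇒  [Cl^-] = 4.8 x 10^-9 M.
For TlCl: 1.7 × 10^-4 = 0.072 × [Cl^-]  ⇒  [Cl^-] = 2.4 × 10^-3 M.
The salt with the lower threshold [Cl^-] precipitates first: Hg2Cl2.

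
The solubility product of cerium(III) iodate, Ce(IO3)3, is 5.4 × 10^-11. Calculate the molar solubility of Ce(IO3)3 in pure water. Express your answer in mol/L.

s = 1.2e-3 M

Ce(IO3)3(s) ⇌ Ce^3+ + 3 IO3^-
Ksp = [Ce^3+][IO3^-]^3
If s mol/L of Ce(IO3)3 dissolves, [Ce^3+] = s and [IO3^-] = 3s.
Ksp = s(3s)^3 = 27s^4
Solving, s = (5.4 × 10^-11/27)^(1/4) = 1.2 × 10^-3 M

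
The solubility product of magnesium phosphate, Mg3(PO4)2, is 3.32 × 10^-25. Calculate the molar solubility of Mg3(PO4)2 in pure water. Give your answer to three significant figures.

Mg3(PO4)2(s) <=> 3 Mg^2+(aq) + 2 PO4^3-(aq)
Ksp = [Mg^2+]^3[PO4^3-]^2
With molar solubility s: [Mg^2+] = 3s, [PO4^3-] = 2s.
Substituting: Ksp = (3s)^3(2s)^2 = 108s^5
Solving, s = (3.32 × 10^-25/108)^(1/5) = 4.98 x 10^-6 M

s = 4.98 × 10^-6 M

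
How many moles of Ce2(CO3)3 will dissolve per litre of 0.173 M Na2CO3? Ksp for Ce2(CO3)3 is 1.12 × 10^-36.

s ≈ 7.35 × 10^-18 M

Ce2(CO3)3(s) ⇌ 2 Ce^3+(aq) + 3 CO3^2-(aq)
Ksp = [Ce^3+]^2[CO3^2-]^3
Let s = moles of Ce2(CO3)3 that dissolve per litre. [Ce^3+] = 2s, [CO3^2-] = 0.173 + 3s ≈ 0.173 (common-ion effect: CO3^2- is already 0.173 M).
Ksp ≈ (2s)^2 × (0.173)^3
s = 7.35 × 10^-18 M
Check: 3s = 2.2 x 10^-17 ≪ 0.173, so the approximation is valid.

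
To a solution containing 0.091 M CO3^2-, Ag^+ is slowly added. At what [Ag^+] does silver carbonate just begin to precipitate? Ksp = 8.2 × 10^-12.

Ag2CO3(s) ⇌ 2 Ag^+(aq) + CO3^2-(aq)
Ksp = [Ag^+]^2[CO3^2-]
Precipitation begins when Q = Ksp. With [CO3^2-] = 0.091 M:
8.2 × 10^-12 = (0.091) × [Ag^+]^2
[Ag^+] = (8.2 × 10^-12 / 9.1 × 10^-2)^(1/2) = 9.5 × 10^-6 M

9.5 x 10^-6 M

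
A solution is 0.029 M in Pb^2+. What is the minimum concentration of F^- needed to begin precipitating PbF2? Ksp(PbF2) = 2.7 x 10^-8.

9.6e-4 M

PbF2(s) <=> Pb^2+(aq) + 2 F^-(aq)
Ksp = [Pb^2+][F^-]^2
Precipitation begins when Q = Ksp. With [Pb^2+] = 0.029 M:
2.7 x 10^-8 = (0.029) × [F^-]^2
[F^-] = (2.7 x 10^-8 / 2.9 × 10^-2)^(1/2) = 9.6 x 10^-4 M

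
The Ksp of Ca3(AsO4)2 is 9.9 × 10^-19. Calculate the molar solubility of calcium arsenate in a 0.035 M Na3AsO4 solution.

Ca3(AsO4)2(s) <=> 3 Ca^2+ + 2 AsO4^3-
Ksp = [Ca^2+]^3[AsO4^3-]^2
Let s = moles of Ca3(AsO4)2 that dissolve per litre. [Ca^2+] = 3s, [AsO4^3-] = 0.035 + 2s ≈ 0.035 (since AsO4^3- from Na3AsO4 dominates).
Ksp ≈ (3s)^3 × (0.035)^2
s = 3.1 × 10^-6 M
Check: 2s = 6.2 × 10^-6 ≪ 0.035, so the approximation is valid.

s ≈ 3.1 × 10^-6 M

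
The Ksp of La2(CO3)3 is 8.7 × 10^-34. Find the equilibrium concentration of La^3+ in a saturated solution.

La2(CO3)3(s) <=> 2 La^3+(aq) + 3 CO3^2-(aq)
Ksp = [La^3+]^2[CO3^2-]^3
With molar solubility s: [La^3+] = 2s, [CO3^2-] = 3s.
Ksp = (2s)^2(3s)^3 = 108s^5
Solving, s = (8.7 × 10^-34/108)^(1/5) = 9.58 x 10^-8 M
[La^3+] = 2s = 1.9 × 10^-7 M

[La^3+] = 1.9e-7 M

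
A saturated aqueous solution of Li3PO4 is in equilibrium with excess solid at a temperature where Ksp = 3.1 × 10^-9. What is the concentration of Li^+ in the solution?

9.8 x 10^-3 M

Li3PO4(s) ⇌ 3 Li^+ + PO4^3-
Ksp = [Li^+]^3[PO4^3-]
With molar solubility s: [Li^+] = 3s, [PO4^3-] = s.
So Ksp = (3s)^3 × s = 27s^4
s = (3.1 × 10^-9 / 27)^(1/4) = 3.27 × 10^-3 M
[Li^+] = 3s = 9.8 × 10^-3 M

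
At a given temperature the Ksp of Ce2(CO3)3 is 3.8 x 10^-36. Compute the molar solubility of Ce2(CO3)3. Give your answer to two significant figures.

Ce2(CO3)3(s) ⇌ 2 Ce^3+ + 3 CO3^2-
Ksp = [Ce^3+]^2[CO3^2-]^3
With molar solubility s: [Ce^3+] = 2s, [CO3^2-] = 3s.
So Ksp = (2s)^2 × (3s)^3 = 108s^5
Solving, s = (3.8 x 10^-36/108)^(1/5) = 3.2 × 10^-8 M

3.2 × 10^-8 M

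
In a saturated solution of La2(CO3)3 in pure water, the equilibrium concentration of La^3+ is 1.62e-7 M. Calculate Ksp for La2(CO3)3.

Ksp = 3.77e-34

La2(CO3)3(s) ⇌ 2 La^3+ + 3 CO3^2-
Stoichiometry gives [CO3^2-] = (3/2)[La^3+] = 2.430 × 10^-7 M.
Ksp = [La^3+]^2[CO3^2-]^3
Ksp = (1.62 × 10^-7)^2 × (2.430 × 10^-7)^3 = 3.77 x 10^-34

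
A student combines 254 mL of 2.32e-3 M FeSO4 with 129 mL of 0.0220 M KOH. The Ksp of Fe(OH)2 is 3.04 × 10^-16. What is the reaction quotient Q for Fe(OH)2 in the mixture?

8.45e-8

Total volume = 254 + 129 = 383 mL.
[Fe^2+] = 2.32 x 10^-3 × (254/383) = 1.539 x 10^-3 M
[OH^-] = 2.20 × 10^-2 × (129/383) = 7.410 × 10^-3 M
Fe(OH)2(s) ⇌ Fe^2+(aq) + 2 OH^-(aq), so Q = [Fe^2+][OH^-]^2
Q = (1.539 x 10^-3)(7.410 × 10^-3)^2 = 8.45 x 10^-8
Q > Ksp, so Fe(OH)2 will precipitate.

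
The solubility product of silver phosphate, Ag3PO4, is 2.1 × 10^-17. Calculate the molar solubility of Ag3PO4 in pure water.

s = 3.0e-5 M

Ag3PO4(s) ⇌ 3 Ag^+(aq) + PO4^3-(aq)
Ksp = [Ag^+]^3[PO4^3-]
Let s = molar solubility. Then [Ag^+] = 3s and [PO4^3-] = s.
Substituting: Ksp = (3s)^3s = 27s^4
Solving, s = (2.1 × 10^-17/27)^(1/4) = 3.0 × 10^-5 M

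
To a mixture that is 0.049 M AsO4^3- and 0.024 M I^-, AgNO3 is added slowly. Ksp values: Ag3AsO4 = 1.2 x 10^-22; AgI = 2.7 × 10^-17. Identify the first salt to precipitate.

AgI

Precipitation of each salt starts when its ion product equals its Ksp.
For Ag3AsO4: 1.2 x 10^-22 = 0.049 × [Ag^+]^3  ⇒  [Ag^+] = 1.3 x 10^-7 M.
For AgI: 2.7 × 10^-17 = 0.024 × [Ag^+]  ⇒  [Ag^+] = 1.1 × 10^-15 M.
The salt with the lower threshold [Ag^+] precipitates first: AgI.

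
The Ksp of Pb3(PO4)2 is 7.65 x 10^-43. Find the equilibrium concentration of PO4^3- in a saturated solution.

[PO4^3-] = 2.96e-9 M

Pb3(PO4)2(s) ⇌ 3 Pb^2+ + 2 PO4^3-
Ksp = [Pb^2+]^3[PO4^3-]^2
With molar solubility s: [Pb^2+] = 3s, [PO4^3-] = 2s.
So Ksp = (3s)^3 × (2s)^2 = 108s^5
s = (7.65 x 10^-43 / 108)^(1/5) = 1.479 × 10^-9 M
[PO4^3-] = 2s = 2.96 x 10^-9 M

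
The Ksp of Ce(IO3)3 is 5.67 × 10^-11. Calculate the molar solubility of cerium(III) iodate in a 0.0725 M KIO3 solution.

Ce(IO3)3(s) ⇌ Ce^3+ + 3 IO3^-
Ksp = [Ce^3+][IO3^-]^3
Let s = moles of Ce(IO3)3 that dissolve per litre. [Ce^3+] = s, [IO3^-] = 0.0725 + 3s ≈ 0.0725 (common-ion effect: IO3^- is already 0.0725 M).
Ksp ≈ s × (0.0725)^3
s = 1.49 × 10^-7 M
Check: 3s = 4.5 x 10^-7 ≪ 0.0725, so the approximation is valid.

s ≈ 1.49 × 10^-7 M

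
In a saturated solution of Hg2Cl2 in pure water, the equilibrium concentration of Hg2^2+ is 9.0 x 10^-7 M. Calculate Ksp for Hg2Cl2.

Ksp = 2.9e-18

Hg2Cl2(s) ⇌ Hg2^2+(aq) + 2 Cl^-(aq)
Stoichiometry gives [Cl^-] = (2/1)[Hg2^2+] = 1.80 × 10^-6 M.
Ksp = [Hg2^2+][Cl^-]^2
Ksp = 9.0 x 10^-7 × (1.80 x 10^-6)^2 = 2.9 × 10^-18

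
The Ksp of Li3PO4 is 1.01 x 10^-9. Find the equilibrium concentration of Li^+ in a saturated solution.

[Li^+] ≈ 7.42 x 10^-3 M

Li3PO4(s) <=> 3 Li^+ + PO4^3-
Ksp = [Li^+]^3[PO4^3-]
For each mole of Li3PO4 that dissolves: [Li^+] = 3s, [PO4^3-] = s.
Ksp = (3s)^3s = 27s^4
s^4 = 1.01 x 10^-9 / 27, so s = 2.473 × 10^-3 M
[Li^+] = 3s = 7.42 × 10^-3 M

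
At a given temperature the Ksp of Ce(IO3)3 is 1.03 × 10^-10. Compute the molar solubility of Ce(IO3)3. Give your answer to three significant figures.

s ≈ 1.40 × 10^-3 M

Ce(IO3)3(s) <=> Ce^3+(aq) + 3 IO3^-(aq)
Ksp = [Ce^3+][IO3^-]^3
With molar solubility s: [Ce^3+] = s, [IO3^-] = 3s.
Ksp = s(3s)^3 = 27s^4
Solving, s = (1.03 × 10^-10/27)^(1/4) = 1.40 × 10^-3 M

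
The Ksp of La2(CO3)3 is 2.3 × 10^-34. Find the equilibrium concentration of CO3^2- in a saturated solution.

2.2 x 10^-7 M

La2(CO3)3(s) ⇌ 2 La^3+ + 3 CO3^2-
Ksp = [La^3+]^2[CO3^2-]^3
For each mole of La2(CO3)3 that dissolves: [La^3+] = 2s, [CO3^2-] = 3s.
So Ksp = (2s)^2 × (3s)^3 = 108s^5
Solving, s = (2.3 × 10^-34/108)^(1/5) = 7.34 × 10^-8 M
[CO3^2-] = 3s = 2.2 × 10^-7 M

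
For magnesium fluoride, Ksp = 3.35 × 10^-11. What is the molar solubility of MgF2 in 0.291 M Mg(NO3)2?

s = 5.36e-6 M

MgF2(s) ⇌ Mg^2+ + 2 F^-
Ksp = [Mg^2+][F^-]^2
Let s be the molar solubility in this solution. [Mg^2+] = 0.291 + s ≈ 0.291, [F^-] = 2s (common-ion effect: Mg^2+ is already 0.291 M).
Ksp ≈ 0.291 × (2s)^2
s = 5.36 × 10^-6 M
Check: s = 5.4 × 10^-6 ≪ 0.291, so the approximation is valid.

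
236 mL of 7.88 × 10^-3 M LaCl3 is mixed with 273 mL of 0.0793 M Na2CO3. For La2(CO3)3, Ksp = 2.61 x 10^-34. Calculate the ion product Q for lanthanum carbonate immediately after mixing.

1.03e-9

Total volume = 236 + 273 = 509 mL.
[La^3+] = 7.88 × 10^-3 × (236/509) = 3.654 × 10^-3 M
[CO3^2-] = 7.93 × 10^-2 × (273/509) = 4.253 × 10^-2 M
La2(CO3)3(s) ⇌ 2 La^3+ + 3 CO3^2-, so Q = [La^3+]^2[CO3^2-]^3
Q = (3.654 x 10^-3)^2(4.253 x 10^-2)^3 = 1.03 × 10^-9
Q > Ksp, so La2(CO3)3 will precipitate.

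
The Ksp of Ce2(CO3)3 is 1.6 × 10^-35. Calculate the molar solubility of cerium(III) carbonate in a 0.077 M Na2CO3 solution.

s = 9.4 × 10^-17 M

Ce2(CO3)3(s) <=> 2 Ce^3+ + 3 CO3^2-
Ksp = [Ce^3+]^2[CO3^2-]^3
Let s = moles of Ce2(CO3)3 that dissolve per litre. [Ce^3+] = 2s, [CO3^2-] = 0.077 + 3s ≈ 0.077 (Ksp is small, so little additional dissolves).
Ksp ≈ (2s)^2 × (0.077)^3
s = 9.4 x 10^-17 M
Check: 3s = 2.8 × 10^-16 ≪ 0.077, so the approximation is valid.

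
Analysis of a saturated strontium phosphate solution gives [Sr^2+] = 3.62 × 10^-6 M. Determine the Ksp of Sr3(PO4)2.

Sr3(PO4)2(s) ⇌ 3 Sr^2+ + 2 PO4^3-
Stoichiometry gives [PO4^3-] = (2/3)[Sr^2+] = 2.413 × 10^-6 M.
Ksp = [Sr^2+]^3[PO4^3-]^2
Ksp = (3.62 × 10^-6)^3 × (2.413 × 10^-6)^2 = 2.76 × 10^-28

Ksp ≈ 2.76 × 10^-28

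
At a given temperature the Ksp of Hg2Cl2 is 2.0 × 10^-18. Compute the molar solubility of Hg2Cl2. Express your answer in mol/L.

s = 7.9e-7 M

Hg2Cl2(s) <=> Hg2^2+(aq) + 2 Cl^-(aq)
Ksp = [Hg2^2+][Cl^-]^2
If s mol/L of Hg2Cl2 dissolves, [Hg2^2+] = s and [Cl^-] = 2s.
So Ksp = s × (2s)^2 = 4s^3
Solving, s = (2.0 × 10^-18/4)^(1/3) = 7.9 × 10^-7 M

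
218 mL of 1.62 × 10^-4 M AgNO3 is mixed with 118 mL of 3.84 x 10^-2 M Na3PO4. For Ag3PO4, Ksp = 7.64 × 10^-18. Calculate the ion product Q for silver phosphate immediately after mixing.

Q ≈ 1.57 x 10^-14

Total volume = 218 + 118 = 336 mL.
[Ag^+] = 1.62 × 10^-4 × (218/336) = 1.051 × 10^-4 M
[PO4^3-] = 3.84 × 10^-2 × (118/336) = 1.349 × 10^-2 M
Ag3PO4(s) ⇌ 3 Ag^+ + PO4^3-, so Q = [Ag^+]^3[PO4^3-]
Q = (1.051 × 10^-4)^3(1.349 × 10^-2) = 1.57 × 10^-14
Q > Ksp, so Ag3PO4 will precipitate.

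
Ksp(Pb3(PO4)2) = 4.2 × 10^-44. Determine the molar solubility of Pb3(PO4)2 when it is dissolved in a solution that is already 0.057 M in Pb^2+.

s = 7.5 x 10^-21 M

Pb3(PO4)2(s) <=> 3 Pb^2+ + 2 PO4^3-
Ksp = [Pb^2+]^3[PO4^3-]^2
If s mol/L dissolves here, [Pb^2+] = 0.057 + 3s ≈ 0.057, [PO4^3-] = 2s (Ksp is small, so little additional dissolves).
Ksp ≈ (0.057)^3 × (2s)^2
s = 7.5 x 10^-21 M
Check: 3s = 2.3 × 10^-20 ≪ 0.057, so the approximation is valid.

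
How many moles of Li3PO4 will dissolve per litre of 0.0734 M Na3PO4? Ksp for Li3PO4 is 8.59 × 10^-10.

Li3PO4(s) <=> 3 Li^+ + PO4^3-
Ksp = [Li^+]^3[PO4^3-]
If s mol/L dissolves here, [Li^+] = 3s, [PO4^3-] = 0.0734 + s ≈ 0.0734 (Ksp is small, so little additional dissolves).
Ksp ≈ (3s)^3 × 0.0734
s = 7.57 × 10^-4 M
Check: s = 7.6 × 10^-4 ≪ 0.0734, so the approximation is valid.

7.57 × 10^-4 M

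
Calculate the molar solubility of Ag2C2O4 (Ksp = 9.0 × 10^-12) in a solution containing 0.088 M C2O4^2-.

s ≈ 5.1 × 10^-6 M

Ag2C2O4(s) <=> 2 Ag^+(aq) + C2O4^2-(aq)
Ksp = [Ag^+]^2[C2O4^2-]
If s mol/L dissolves here, [Ag^+] = 2s, [C2O4^2-] = 0.088 + s ≈ 0.088 (since the C2O4^2- already present dominates).
Ksp ≈ (2s)^2 × 0.088
s = 5.1 × 10^-6 M
Check: s = 5.1 × 10^-6 ≪ 0.088, so the approximation is valid.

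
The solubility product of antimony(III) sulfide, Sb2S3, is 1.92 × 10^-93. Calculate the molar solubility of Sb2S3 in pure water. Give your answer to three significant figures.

Sb2S3(s) <=> 2 Sb^3+(aq) + 3 S^2-(aq)
Ksp = [Sb^3+]^2[S^2-]^3
With molar solubility s: [Sb^3+] = 2s, [S^2-] = 3s.
Ksp = (2s)^2(3s)^3 = 108s^5
s = (1.92 × 10^-93 / 108)^(1/5) = 1.12 × 10^-19 M

1.12 × 10^-19 M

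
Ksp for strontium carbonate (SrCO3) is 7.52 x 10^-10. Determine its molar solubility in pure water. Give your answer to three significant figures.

s ≈ 2.74e-5 M

SrCO3(s) ⇌ Sr^2+ + CO3^2-
Ksp = [Sr^2+][CO3^2-]
Let s = molar solubility. Then [Sr^2+] = s and [CO3^2-] = s.
Ksp = (s)(s) = s^2
s = (7.52 x 10^-10)^(1/2) = 2.74 × 10^-5 M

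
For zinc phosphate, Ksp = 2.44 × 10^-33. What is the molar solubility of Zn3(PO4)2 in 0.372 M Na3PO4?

Zn3(PO4)2(s) <=> 3 Zn^2+ + 2 PO4^3-
Ksp = [Zn^2+]^3[PO4^3-]^2
Let s = moles of Zn3(PO4)2 that dissolve per litre. [Zn^2+] = 3s, [PO4^3-] = 0.372 + 2s ≈ 0.372 (Ksp is small, so little additional dissolves).
Ksp ≈ (3s)^3 × (0.372)^2
s = 8.68 x 10^-12 M
Check: 2s = 1.7 × 10^-11 ≪ 0.372, so the approximation is valid.

s = 8.68 x 10^-12 M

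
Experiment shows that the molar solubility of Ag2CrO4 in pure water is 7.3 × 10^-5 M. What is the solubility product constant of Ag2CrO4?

Ksp = 1.6 x 10^-12

Ag2CrO4(s) ⇌ 2 Ag^+(aq) + CrO4^2-(aq)
If s mol/L of Ag2CrO4 dissolves, [Ag^+] = 2s and [CrO4^2-] = s.
Ksp = [Ag^+]^2[CrO4^2-]
Substituting: Ksp = (2s)^2s = 4s^3
Ksp = 4 × (7.3 × 10^-5)^3 = 1.6 x 10^-12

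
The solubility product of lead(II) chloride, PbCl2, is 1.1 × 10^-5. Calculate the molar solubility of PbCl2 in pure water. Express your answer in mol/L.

1.4 x 10^-2 M

PbCl2(s) ⇌ Pb^2+ + 2 Cl^-
Ksp = [Pb^2+][Cl^-]^2
Let s = molar solubility. Then [Pb^2+] = s and [Cl^-] = 2s.
Ksp = s(2s)^2 = 4s^3
s^3 = 1.1 × 10^-5 / 4, so s = 1.4 x 10^-2 M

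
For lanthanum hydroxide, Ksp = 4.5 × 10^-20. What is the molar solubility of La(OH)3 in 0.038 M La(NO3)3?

La(OH)3(s) <=> La^3+ + 3 OH^-
Ksp = [La^3+][OH^-]^3
Let s = moles of La(OH)3 that dissolve per litre. [La^3+] = 0.038 + s ≈ 0.038, [OH^-] = 3s (since La^3+ from La(NO3)3 dominates).
Ksp ≈ 0.038 × (3s)^3
s = 3.5 × 10^-7 M
Check: s = 3.5 x 10^-7 ≪ 0.038, so the approximation is valid.

3.5e-7 M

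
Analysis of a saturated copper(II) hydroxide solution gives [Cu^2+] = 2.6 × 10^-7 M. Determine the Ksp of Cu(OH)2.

Cu(OH)2(s) ⇌ Cu^2+(aq) + 2 OH^-(aq)
Stoichiometry gives [OH^-] = (2/1)[Cu^2+] = 5.20 × 10^-7 M.
Ksp = [Cu^2+][OH^-]^2
Ksp = 2.6 x 10^-7 × (5.20 × 10^-7)^2 = 7.0 x 10^-20

7.0 × 10^-20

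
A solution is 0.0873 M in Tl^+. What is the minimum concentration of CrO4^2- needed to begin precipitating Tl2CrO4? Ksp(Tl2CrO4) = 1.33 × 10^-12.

Tl2CrO4(s) ⇌ 2 Tl^+(aq) + CrO4^2-(aq)
Ksp = [Tl^+]^2[CrO4^2-]
Precipitation begins when Q = Ksp. With [Tl^+] = 0.0873 M:
1.33 × 10^-12 = (0.0873)^2 × [CrO4^2-]
[CrO4^2-] = (1.33 × 10^-12 / 7.621 × 10^-3) = 1.75 × 10^-10 M

[CrO4^2-] = 1.75 x 10^-10 M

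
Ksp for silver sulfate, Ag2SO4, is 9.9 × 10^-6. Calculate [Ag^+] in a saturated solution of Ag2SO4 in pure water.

[Ag^+] ≈ 2.7 x 10^-2 M

Ag2SO4(s) ⇌ 2 Ag^+(aq) + SO4^2-(aq)
Ksp = [Ag^+]^2[SO4^2-]
If s mol/L of Ag2SO4 dissolves, [Ag^+] = 2s and [SO4^2-] = s.
So Ksp = (2s)^2 × s = 4s^3
s^3 = 9.9 × 10^-6 / 4, so s = 1.35 x 10^-2 M
[Ag^+] = 2s = 2.7 × 10^-2 M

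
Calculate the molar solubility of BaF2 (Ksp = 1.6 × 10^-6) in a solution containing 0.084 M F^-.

s ≈ 2.3 x 10^-4 M

BaF2(s) ⇌ Ba^2+ + 2 F^-
Ksp = [Ba^2+][F^-]^2
Let s = moles of BaF2 that dissolve per litre. [Ba^2+] = s, [F^-] = 0.084 + 2s ≈ 0.084 (since the F^- already present dominates).
Ksp ≈ s × (0.084)^2
s = 2.3 × 10^-4 M
Check: 2s = 4.5 x 10^-4 ≪ 0.084, so the approximation is valid.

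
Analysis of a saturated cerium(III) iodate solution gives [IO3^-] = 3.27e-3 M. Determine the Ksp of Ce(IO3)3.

Ksp = 3.81 × 10^-11

Ce(IO3)3(s) ⇌ Ce^3+ + 3 IO3^-
Stoichiometry gives [Ce^3+] = (1/3)[IO3^-] = 1.090 × 10^-3 M.
Ksp = [Ce^3+][IO3^-]^3
Ksp = 1.090 × 10^-3 × (3.27 × 10^-3)^3 = 3.81 × 10^-11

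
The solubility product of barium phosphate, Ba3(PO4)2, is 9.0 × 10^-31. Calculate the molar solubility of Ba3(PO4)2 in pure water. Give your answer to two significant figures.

s ≈ 3.8 × 10^-7 M

Ba3(PO4)2(s) ⇌ 3 Ba^2+ + 2 PO4^3-
Ksp = [Ba^2+]^3[PO4^3-]^2
With molar solubility s: [Ba^2+] = 3s, [PO4^3-] = 2s.
Ksp = (3s)^3(2s)^2 = 108s^5
s^5 = 9.0 × 10^-31 / 108, so s = 3.8 × 10^-7 M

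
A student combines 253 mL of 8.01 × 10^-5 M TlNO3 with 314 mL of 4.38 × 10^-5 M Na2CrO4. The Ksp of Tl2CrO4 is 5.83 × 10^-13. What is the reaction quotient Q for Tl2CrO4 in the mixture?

Total volume = 253 + 314 = 567 mL.
[Tl^+] = 8.01 x 10^-5 × (253/567) = 3.574 × 10^-5 M
[CrO4^2-] = 4.38 × 10^-5 × (314/567) = 2.426 × 10^-5 M
Tl2CrO4(s) ⇌ 2 Tl^+ + CrO4^2-, so Q = [Tl^+]^2[CrO4^2-]
Q = (3.574 × 10^-5)^2(2.426 × 10^-5) = 3.10 × 10^-14
Q < Ksp, so no precipitate of Tl2CrO4 forms.

3.10e-14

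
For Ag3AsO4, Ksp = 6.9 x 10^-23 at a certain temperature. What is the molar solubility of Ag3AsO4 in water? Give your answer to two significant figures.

s ≈ 1.3 × 10^-6 M

Ag3AsO4(s) ⇌ 3 Ag^+(aq) + AsO4^3-(aq)
Ksp = [Ag^+]^3[AsO4^3-]
Let s = molar solubility. Then [Ag^+] = 3s and [AsO4^3-] = s.
Substituting: Ksp = (3s)^3s = 27s^4
s^4 = 6.9 x 10^-23 / 27, so s = 1.3 x 10^-6 M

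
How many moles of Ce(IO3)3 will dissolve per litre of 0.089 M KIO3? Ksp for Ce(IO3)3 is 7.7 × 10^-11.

Ce(IO3)3(s) ⇌ Ce^3+ + 3 IO3^-
Ksp = [Ce^3+][IO3^-]^3
If s mol/L dissolves here, [Ce^3+] = s, [IO3^-] = 0.089 + 3s ≈ 0.089 (since IO3^- from KIO3 dominates).
Ksp ≈ s × (0.089)^3
s = 1.1 × 10^-7 M
Check: 3s = 3.3 × 10^-7 ≪ 0.089, so the approximation is valid.

s ≈ 1.1e-7 M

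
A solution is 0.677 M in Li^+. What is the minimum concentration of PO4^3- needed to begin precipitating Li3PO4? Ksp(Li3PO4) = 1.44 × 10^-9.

[PO4^3-] ≈ 4.64 × 10^-9 M

Li3PO4(s) ⇌ 3 Li^+ + PO4^3-
Ksp = [Li^+]^3[PO4^3-]
Precipitation begins when Q = Ksp. With [Li^+] = 0.677 M:
1.44 × 10^-9 = (0.677)^3 × [PO4^3-]
[PO4^3-] = (1.44 × 10^-9 / 3.103 × 10^-1) = 4.64 × 10^-9 M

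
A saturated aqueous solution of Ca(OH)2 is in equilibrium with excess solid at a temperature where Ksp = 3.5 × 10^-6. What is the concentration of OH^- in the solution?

Ca(OH)2(s) ⇌ Ca^2+(aq) + 2 OH^-(aq)
Ksp = [Ca^2+][OH^-]^2
Let s = molar solubility. Then [Ca^2+] = s and [OH^-] = 2s.
Ksp = s(2s)^2 = 4s^3
s^3 = 3.5 × 10^-6 / 4, so s = 9.56 x 10^-3 M
[OH^-] = 2s = 1.9 x 10^-2 M

[OH^-] = 1.9 × 10^-2 M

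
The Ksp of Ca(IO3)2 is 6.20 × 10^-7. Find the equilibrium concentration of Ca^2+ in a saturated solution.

Ca(IO3)2(s) ⇌ Ca^2+ + 2 IO3^-
Ksp = [Ca^2+][IO3^-]^2
Let s = molar solubility. Then [Ca^2+] = s and [IO3^-] = 2s.
So Ksp = s × (2s)^2 = 4s^3
s = (6.20 × 10^-7 / 4)^(1/3) = 5.372 x 10^-3 M
[Ca^2+] = s = 5.37 × 10^-3 M

[Ca^2+] = 5.37e-3 M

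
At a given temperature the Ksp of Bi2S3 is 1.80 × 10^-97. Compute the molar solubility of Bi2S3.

Bi2S3(s) ⇌ 2 Bi^3+ + 3 S^2-
Ksp = [Bi^3+]^2[S^2-]^3
If s mol/L of Bi2S3 dissolves, [Bi^3+] = 2s and [S^2-] = 3s.
Ksp = (2s)^2(3s)^3 = 108s^5
s^5 = 1.80 × 10^-97 / 108, so s = 1.76 x 10^-20 M

s ≈ 1.76 x 10^-20 M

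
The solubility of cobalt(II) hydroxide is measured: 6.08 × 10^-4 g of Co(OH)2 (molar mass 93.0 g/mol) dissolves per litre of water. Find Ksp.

Molar solubility s = (6.08 x 10^-4 g/L) / (93.0 g/mol) = 6.538 × 10^-6 M.
Co(OH)2(s) ⇌ Co^2+(aq) + 2 OH^-(aq)
If s mol/L of Co(OH)2 dissolves, [Co^2+] = s and [OH^-] = 2s.
Ksp = [Co^2+][OH^-]^2
So Ksp = s × (2s)^2 = 4s^3
Ksp = 4 × (6.538 x 10^-6)^3 = 1.12 × 10^-15

Ksp ≈ 1.12 × 10^-15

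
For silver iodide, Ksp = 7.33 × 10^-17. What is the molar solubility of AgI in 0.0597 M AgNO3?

AgI(s) ⇌ Ag^+ + I^-
Ksp = [Ag^+][I^-]
Let s = moles of AgI that dissolve per litre. [Ag^+] = 0.0597 + s ≈ 0.0597, [I^-] = s (common-ion effect: Ag^+ is already 0.0597 M).
Ksp ≈ 0.0597 × s
s = 1.23 × 10^-15 M
Check: s = 1.2 x 10^-15 ≪ 0.0597, so the approximation is valid.

s = 1.23 × 10^-15 M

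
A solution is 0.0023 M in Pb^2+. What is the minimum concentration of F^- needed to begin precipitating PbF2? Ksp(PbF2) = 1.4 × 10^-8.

[F^-] = 2.5e-3 M

PbF2(s) <=> Pb^2+ + 2 F^-
Ksp = [Pb^2+][F^-]^2
Precipitation begins when Q = Ksp. With [Pb^2+] = 0.0023 M:
1.4 × 10^-8 = (0.0023) × [F^-]^2
[F^-] = (1.4 × 10^-8 / 2.3 x 10^-3)^(1/2) = 2.5 x 10^-3 M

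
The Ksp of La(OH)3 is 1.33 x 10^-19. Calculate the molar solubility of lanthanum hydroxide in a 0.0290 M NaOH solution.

La(OH)3(s) <=> La^3+ + 3 OH^-
Ksp = [La^3+][OH^-]^3
Let s = moles of La(OH)3 that dissolve per litre. [La^3+] = s, [OH^-] = 0.0290 + 3s ≈ 0.0290 (Ksp is small, so little additional dissolves).
Ksp ≈ s × (0.0290)^3
s = 5.45 x 10^-15 M
Check: 3s = 1.6 × 10^-14 ≪ 0.0290, so the approximation is valid.

s ≈ 5.45 x 10^-15 M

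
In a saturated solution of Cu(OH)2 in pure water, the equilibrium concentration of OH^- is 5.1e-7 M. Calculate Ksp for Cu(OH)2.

Cu(OH)2(s) <=> Cu^2+(aq) + 2 OH^-(aq)
Stoichiometry gives [Cu^2+] = (1/2)[OH^-] = 2.55 × 10^-7 M.
Ksp = [Cu^2+][OH^-]^2
Ksp = 2.55 x 10^-7 × (5.1 × 10^-7)^2 = 6.6 × 10^-20

Ksp = 6.6e-20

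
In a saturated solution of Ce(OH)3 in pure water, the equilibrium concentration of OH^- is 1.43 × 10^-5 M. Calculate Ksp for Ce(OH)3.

Ce(OH)3(s) ⇌ Ce^3+ + 3 OH^-
Stoichiometry gives [Ce^3+] = (1/3)[OH^-] = 4.767 x 10^-6 M.
Ksp = [Ce^3+][OH^-]^3
Ksp = 4.767 × 10^-6 × (1.43 × 10^-5)^3 = 1.39 × 10^-20

1.39e-20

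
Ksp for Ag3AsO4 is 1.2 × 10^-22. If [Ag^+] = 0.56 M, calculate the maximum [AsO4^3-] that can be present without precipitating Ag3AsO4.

Ag3AsO4(s) ⇌ 3 Ag^+ + AsO4^3-
Ksp = [Ag^+]^3[AsO4^3-]
Precipitation begins when Q = Ksp. With [Ag^+] = 0.56 M:
1.2 × 10^-22 = (0.56)^3 × [AsO4^3-]
[AsO4^3-] = (1.2 × 10^-22 / 1.76 × 10^-1) = 6.8 × 10^-22 M

6.8 x 10^-22 M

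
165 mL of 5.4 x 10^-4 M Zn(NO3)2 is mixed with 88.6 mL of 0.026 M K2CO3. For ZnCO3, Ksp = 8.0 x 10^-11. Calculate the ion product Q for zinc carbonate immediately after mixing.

Total volume = 165 + 88.6 = 253.6 mL.
[Zn^2+] = 5.4 x 10^-4 × (165/253.6) = 3.51 × 10^-4 M
[CO3^2-] = 2.6 × 10^-2 × (88.6/253.6) = 9.08 × 10^-3 M
ZnCO3(s) ⇌ Zn^2+(aq) + CO3^2-(aq), so Q = [Zn^2+][CO3^2-]
Q = (3.51 × 10^-4)(9.08 x 10^-3) = 3.2 × 10^-6
Q > Ksp, so ZnCO3 will precipitate.

Q = 3.2 × 10^-6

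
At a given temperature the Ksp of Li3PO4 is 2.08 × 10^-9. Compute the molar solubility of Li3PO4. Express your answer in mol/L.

s ≈ 2.96e-3 M

Li3PO4(s) <=> 3 Li^+(aq) + PO4^3-(aq)
Ksp = [Li^+]^3[PO4^3-]
If s mol/L of Li3PO4 dissolves, [Li^+] = 3s and [PO4^3-] = s.
So Ksp = (3s)^3 × s = 27s^4
s^4 = 2.08 × 10^-9 / 27, so s = 2.96 x 10^-3 M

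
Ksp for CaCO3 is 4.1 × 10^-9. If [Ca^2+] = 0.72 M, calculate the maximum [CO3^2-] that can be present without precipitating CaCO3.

[CO3^2-] ≈ 5.7e-9 M

CaCO3(s) <=> Ca^2+ + CO3^2-
Ksp = [Ca^2+][CO3^2-]
Precipitation begins when Q = Ksp. With [Ca^2+] = 0.72 M:
4.1 × 10^-9 = (0.72) × [CO3^2-]
[CO3^2-] = (4.1 × 10^-9 / 7.2 × 10^-1) = 5.7 x 10^-9 M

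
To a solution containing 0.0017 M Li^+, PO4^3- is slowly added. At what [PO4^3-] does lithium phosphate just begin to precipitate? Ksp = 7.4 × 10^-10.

1.5 x 10^-1 M

Li3PO4(s) <=> 3 Li^+(aq) + PO4^3-(aq)
Ksp = [Li^+]^3[PO4^3-]
Precipitation begins when Q = Ksp. With [Li^+] = 0.0017 M:
7.4 × 10^-10 = (0.0017)^3 × [PO4^3-]
[PO4^3-] = (7.4 × 10^-10 / 4.91 × 10^-9) = 1.5 × 10^-1 M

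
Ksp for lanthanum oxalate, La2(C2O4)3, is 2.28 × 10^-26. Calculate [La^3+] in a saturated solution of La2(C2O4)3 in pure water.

La2(C2O4)3(s) <=> 2 La^3+(aq) + 3 C2O4^2-(aq)
Ksp = [La^3+]^2[C2O4^2-]^3
For each mole of La2(C2O4)3 that dissolves: [La^3+] = 2s, [C2O4^2-] = 3s.
So Ksp = (2s)^2 × (3s)^3 = 108s^5
s = (2.28 × 10^-26 / 108)^(1/5) = 2.917 × 10^-6 M
[La^3+] = 2s = 5.83 × 10^-6 M

5.83e-6 M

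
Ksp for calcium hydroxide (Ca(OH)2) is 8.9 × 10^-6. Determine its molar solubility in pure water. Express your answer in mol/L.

Ca(OH)2(s) <=> Ca^2+ + 2 OH^-
Ksp = [Ca^2+][OH^-]^2
For each mole of Ca(OH)2 that dissolves: [Ca^2+] = s, [OH^-] = 2s.
Ksp = s(2s)^2 = 4s^3
Solving, s = (8.9 × 10^-6/4)^(1/3) = 1.3 x 10^-2 M

1.3 × 10^-2 M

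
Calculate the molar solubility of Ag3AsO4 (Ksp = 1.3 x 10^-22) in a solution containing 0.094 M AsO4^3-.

s ≈ 3.7e-8 M

Ag3AsO4(s) ⇌ 3 Ag^+ + AsO4^3-
Ksp = [Ag^+]^3[AsO4^3-]
Let s = moles of Ag3AsO4 that dissolve per litre. [Ag^+] = 3s, [AsO4^3-] = 0.094 + s ≈ 0.094 (common-ion effect: AsO4^3- is already 0.094 M).
Ksp ≈ (3s)^3 × 0.094
s = 3.7 × 10^-8 M
Check: s = 3.7 × 10^-8 ≪ 0.094, so the approximation is valid.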